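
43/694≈0.0620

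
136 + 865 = 1001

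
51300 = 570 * 90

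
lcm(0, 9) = 0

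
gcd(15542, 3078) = 38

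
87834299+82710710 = 170545009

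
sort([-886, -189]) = [-886, -189]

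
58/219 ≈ 0.265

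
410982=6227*66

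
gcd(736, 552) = 184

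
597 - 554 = 43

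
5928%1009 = 883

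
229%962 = 229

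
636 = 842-206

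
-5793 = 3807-9600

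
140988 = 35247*4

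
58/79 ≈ 0.734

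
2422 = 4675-2253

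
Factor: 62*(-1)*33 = -1*2^1*3^1*11^1*31^1 = -2046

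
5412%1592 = 636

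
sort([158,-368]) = [-368,158]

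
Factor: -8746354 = -1 * 2^1 * 137^2 * 233^1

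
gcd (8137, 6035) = 1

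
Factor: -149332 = -1*2^2*37^1*1009^1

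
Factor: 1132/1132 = 1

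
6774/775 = 8 + 574/775 ≈ 8.74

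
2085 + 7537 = 9622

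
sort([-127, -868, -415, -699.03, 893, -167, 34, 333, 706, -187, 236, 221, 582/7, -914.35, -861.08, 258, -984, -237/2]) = [-984, -914.35, -868, -861.08, -699.03, -415, -187, -167, -127, -237/2, 34, 582/7, 221, 236, 258, 333, 706, 893]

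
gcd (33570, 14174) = 746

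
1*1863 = 1863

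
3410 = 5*682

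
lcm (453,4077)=4077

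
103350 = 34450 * 3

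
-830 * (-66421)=55129430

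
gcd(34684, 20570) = 2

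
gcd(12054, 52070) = 82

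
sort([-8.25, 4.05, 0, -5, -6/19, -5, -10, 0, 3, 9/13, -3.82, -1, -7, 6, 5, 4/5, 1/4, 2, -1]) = [-10, -8.25, -7, -5, -5, -3.82, -1, -1, -6/19, 0, 0, 1/4, 9/13, 4/5, 2, 3, 4.05, 5, 6]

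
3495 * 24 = 83880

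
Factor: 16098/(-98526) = -1*2683^1*16421^(-1) = -2683/16421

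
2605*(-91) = -237055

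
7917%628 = 381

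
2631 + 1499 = 4130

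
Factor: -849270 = -1*2^1*3^1*5^1*28309^1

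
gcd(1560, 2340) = 780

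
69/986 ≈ 0.0700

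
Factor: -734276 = -1*2^2*183569^1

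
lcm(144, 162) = 1296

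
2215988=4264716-2048728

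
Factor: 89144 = 2^3*11^1*1013^1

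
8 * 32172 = 257376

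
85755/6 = 28585/2 = 14292.50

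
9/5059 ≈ 0.00178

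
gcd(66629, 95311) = 1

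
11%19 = 11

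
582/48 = 97/8 ≈ 12.13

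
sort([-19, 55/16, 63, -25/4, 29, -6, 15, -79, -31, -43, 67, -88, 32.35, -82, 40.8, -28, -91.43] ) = [-91.43, -88, -82, -79, -43, -31, -28, -19, -25/4, -6, 55/16, 15, 29, 32.35, 40.8, 63, 67] 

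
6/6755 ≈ 0.000888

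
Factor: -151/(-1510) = 2^(-1)*5^(-1) = 1/10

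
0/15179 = 0 = 0.00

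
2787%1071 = 645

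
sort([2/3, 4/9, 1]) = [4/9, 2/3, 1]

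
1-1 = 0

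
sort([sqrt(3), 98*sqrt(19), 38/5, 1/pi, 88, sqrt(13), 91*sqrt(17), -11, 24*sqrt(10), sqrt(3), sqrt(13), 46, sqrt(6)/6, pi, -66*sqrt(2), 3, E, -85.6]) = [-66*sqrt(2), -85.6, -11, 1/pi, sqrt(6)/6, sqrt(3), sqrt(3), E, 3, pi, sqrt(13), sqrt(13), 38/5, 46, 24*sqrt(10), 88, 91*sqrt(17), 98*sqrt(19)]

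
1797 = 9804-8007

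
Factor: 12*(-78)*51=-1*2^3*3^3*13^1*17^1=-47736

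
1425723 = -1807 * (-789)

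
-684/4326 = -114/721 ≈ -0.158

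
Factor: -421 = -1*421^1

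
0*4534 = 0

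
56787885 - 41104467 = 15683418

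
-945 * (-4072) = 3848040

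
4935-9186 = -4251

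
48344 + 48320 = 96664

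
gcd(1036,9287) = 37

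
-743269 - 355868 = -1099137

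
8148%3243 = 1662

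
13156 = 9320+3836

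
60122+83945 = 144067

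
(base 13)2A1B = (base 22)CDE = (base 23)BCD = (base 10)6108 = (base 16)17DC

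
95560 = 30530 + 65030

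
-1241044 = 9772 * (-127)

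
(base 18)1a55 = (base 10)9167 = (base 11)6984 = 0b10001111001111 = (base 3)110120112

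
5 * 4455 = 22275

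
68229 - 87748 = -19519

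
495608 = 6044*82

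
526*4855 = 2553730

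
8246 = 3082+5164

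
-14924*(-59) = 880516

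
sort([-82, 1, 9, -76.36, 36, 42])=[-82, -76.36, 1, 9, 36, 42]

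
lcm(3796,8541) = 34164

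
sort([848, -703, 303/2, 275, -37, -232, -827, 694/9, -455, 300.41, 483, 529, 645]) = [-827, -703, -455, -232, -37, 694/9, 303/2, 275, 300.41, 483, 529, 645, 848]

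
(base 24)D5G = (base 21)H61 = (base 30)8E4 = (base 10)7624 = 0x1DC8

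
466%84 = 46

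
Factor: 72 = 2^3*3^2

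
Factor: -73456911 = -1 * 3^2 * 11^1 * 47^1 * 15787^1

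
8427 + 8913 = 17340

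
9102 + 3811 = 12913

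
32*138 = 4416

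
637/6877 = 49/529 ≈ 0.0926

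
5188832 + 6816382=12005214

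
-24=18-42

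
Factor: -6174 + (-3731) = -1 * 5^1 * 7^1 * 283^1 = -9905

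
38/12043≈0.00316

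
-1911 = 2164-4075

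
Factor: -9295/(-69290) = 2^(-1)*11^1*41^(-1) = 11/82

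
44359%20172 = 4015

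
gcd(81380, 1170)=130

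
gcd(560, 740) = 20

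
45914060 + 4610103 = 50524163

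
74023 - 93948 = -19925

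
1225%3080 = 1225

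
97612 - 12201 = 85411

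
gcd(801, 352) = 1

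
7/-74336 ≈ -0.0000942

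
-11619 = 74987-86606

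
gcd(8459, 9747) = 1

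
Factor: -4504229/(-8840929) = 43^(-1) * 1231^1 * 3659^1 * 205603^(-1)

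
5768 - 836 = 4932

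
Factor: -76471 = -1*76471^1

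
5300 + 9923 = 15223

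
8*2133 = 17064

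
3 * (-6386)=-19158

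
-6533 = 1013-7546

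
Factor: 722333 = 722333^1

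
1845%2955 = 1845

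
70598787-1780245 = 68818542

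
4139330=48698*85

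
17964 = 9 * 1996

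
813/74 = 10 + 73/74 ≈ 10.99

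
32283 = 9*3587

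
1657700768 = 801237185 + 856463583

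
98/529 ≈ 0.185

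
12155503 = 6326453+5829050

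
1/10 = 0.10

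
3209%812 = 773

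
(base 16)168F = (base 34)4XT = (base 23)AL2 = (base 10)5775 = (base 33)5A0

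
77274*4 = 309096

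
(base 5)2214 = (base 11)261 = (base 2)100110101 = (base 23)da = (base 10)309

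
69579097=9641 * 7217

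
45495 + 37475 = 82970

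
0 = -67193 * 0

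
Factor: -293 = -1 * 293^1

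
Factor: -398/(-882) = 3^(-2)*7^(-2)*199^1 = 199/441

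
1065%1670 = 1065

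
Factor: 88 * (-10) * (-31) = 2^4 * 5^1 * 11^1 * 31^1 = 27280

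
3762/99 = 38 = 38.00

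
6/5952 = 1/992 ≈ 0.00101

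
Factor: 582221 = 582221^1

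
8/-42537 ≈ -0.000188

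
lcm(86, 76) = 3268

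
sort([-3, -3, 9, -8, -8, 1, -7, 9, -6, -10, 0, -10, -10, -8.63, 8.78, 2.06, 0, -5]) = [-10, -10, -10, -8.63, -8, -8, -7, -6, -5, -3, -3, 0, 0, 1, 2.06, 8.78, 9, 9]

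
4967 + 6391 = 11358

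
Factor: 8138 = 2^1*13^1*313^1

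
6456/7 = 922 + 2/7 ≈ 922.29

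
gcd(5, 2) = 1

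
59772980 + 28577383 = 88350363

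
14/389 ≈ 0.0360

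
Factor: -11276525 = -1 * 5^2 * 13^2 * 17^1 * 157^1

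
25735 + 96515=122250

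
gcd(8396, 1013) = 1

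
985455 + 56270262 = 57255717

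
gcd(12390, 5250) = 210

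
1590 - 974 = 616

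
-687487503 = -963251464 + 275763961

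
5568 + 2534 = 8102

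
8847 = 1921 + 6926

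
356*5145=1831620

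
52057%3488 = 3225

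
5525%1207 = 697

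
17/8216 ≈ 0.00207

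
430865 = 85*5069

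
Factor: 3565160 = 2^3*5^1*19^1*4691^1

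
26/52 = 1/2 = 0.50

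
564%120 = 84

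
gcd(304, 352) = 16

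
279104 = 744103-464999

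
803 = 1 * 803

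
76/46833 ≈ 0.00162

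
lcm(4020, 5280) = 353760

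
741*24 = 17784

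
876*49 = 42924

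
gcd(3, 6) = 3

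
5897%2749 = 399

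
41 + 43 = 84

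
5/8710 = 1/1742 ≈ 0.000574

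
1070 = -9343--10413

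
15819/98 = 161 + 41/98 ≈ 161.42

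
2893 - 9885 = -6992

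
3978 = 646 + 3332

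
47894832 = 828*57844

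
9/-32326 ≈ -0.000278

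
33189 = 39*851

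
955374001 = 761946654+193427347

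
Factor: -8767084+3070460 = -1 * 2^4 * 356039^1 = -5696624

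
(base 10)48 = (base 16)30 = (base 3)1210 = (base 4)300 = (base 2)110000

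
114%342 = 114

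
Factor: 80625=3^1*5^4*43^1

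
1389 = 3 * 463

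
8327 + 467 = 8794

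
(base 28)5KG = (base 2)1000110010000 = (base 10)4496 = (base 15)14EB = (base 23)8BB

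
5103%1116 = 639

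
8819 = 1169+7650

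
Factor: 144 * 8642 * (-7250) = -1 * 2^6 * 3^2 * 5^3 * 29^2 * 149^1 = -9022248000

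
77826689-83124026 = -5297337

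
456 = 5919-5463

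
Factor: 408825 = 3^2*5^2*23^1*79^1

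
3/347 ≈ 0.00865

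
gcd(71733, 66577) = 1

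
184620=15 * 12308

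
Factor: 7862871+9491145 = 2^5 * 3^2 * 60257^1 = 17354016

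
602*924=556248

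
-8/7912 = -1/989 ≈ -0.00101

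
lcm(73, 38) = 2774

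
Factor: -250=-1 * 2^1 * 5^3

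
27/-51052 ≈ -0.000529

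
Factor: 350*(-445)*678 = -1*2^2*3^1*5^3*7^1*89^1*113^1 = -105598500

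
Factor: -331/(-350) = 2^(-1) * 5^(-2) * 7^(-1) * 331^1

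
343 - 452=-109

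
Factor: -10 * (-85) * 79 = 2^1 * 5^2 * 17^1 * 79^1 = 67150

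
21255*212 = 4506060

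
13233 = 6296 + 6937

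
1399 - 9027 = -7628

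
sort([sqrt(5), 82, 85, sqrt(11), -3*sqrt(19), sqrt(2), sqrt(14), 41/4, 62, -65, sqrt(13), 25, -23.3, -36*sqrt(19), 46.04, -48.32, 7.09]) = [-36*sqrt(19), -65, -48.32, -23.3, -3*sqrt(19), sqrt(2), sqrt(5), sqrt(11), sqrt(13), sqrt(14), 7.09, 41/4, 25, 46.04, 62, 82, 85]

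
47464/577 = 82 + 150/577≈82.26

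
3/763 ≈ 0.00393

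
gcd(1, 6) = 1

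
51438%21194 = 9050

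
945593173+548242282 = 1493835455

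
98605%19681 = 200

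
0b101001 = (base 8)51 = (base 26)1f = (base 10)41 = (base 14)2d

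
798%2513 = 798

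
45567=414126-368559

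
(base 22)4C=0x64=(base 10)100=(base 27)3J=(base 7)202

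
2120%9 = 5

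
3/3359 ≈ 0.000893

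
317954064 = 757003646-439049582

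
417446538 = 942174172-524727634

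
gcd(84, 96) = 12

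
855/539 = 1 + 316/539 ≈ 1.59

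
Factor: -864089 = -1*853^1*1013^1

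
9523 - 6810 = 2713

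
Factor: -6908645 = -1 * 5^1 * 1117^1 * 1237^1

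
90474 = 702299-611825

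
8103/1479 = 2701/493 ≈ 5.48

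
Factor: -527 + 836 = 3^1*103^1 = 309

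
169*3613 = 610597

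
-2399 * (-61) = 146339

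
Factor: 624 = 2^4*3^1*13^1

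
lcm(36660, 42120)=1979640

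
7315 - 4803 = 2512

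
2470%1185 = 100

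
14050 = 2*7025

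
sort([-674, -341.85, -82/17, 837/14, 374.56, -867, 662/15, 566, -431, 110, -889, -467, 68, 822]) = [-889, -867, -674, -467, -431, -341.85, -82/17, 662/15, 837/14, 68, 110, 374.56, 566, 822]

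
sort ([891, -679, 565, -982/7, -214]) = [-679, -214, -982/7, 565, 891]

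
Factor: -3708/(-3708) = 1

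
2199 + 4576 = 6775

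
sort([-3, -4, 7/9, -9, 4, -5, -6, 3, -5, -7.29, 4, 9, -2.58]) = [-9, -7.29, -6, -5, -5, -4, -3, -2.58, 7/9, 3, 4, 4, 9]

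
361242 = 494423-133181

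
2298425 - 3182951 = -884526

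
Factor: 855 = 3^2*5^1*19^1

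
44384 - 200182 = -155798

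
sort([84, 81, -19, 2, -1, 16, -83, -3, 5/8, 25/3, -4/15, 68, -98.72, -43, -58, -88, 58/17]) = [-98.72, -88, -83, -58, -43, -19, -3, -1, -4/15, 5/8, 2, 58/17, 25/3, 16, 68, 81, 84]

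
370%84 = 34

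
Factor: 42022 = 2^1*21011^1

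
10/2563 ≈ 0.00390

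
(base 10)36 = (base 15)26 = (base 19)1h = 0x24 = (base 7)51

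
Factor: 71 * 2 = 2^1 * 71^1 = 142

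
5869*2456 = 14414264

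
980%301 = 77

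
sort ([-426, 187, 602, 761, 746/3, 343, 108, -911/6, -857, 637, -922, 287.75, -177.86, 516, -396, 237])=[-922, -857, -426, -396, -177.86, -911/6, 108, 187, 237, 746/3, 287.75, 343, 516, 602, 637, 761]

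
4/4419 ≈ 0.000905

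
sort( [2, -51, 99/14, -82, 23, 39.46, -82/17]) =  [-82, -51, -82/17, 2, 99/14, 23, 39.46]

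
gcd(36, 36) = 36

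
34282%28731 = 5551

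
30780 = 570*54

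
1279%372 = 163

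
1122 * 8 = 8976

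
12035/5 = 2407 = 2407.00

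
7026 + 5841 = 12867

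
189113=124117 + 64996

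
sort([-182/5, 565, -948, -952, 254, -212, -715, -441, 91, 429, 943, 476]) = [-952, -948, -715, -441, -212, -182/5, 91, 254, 429, 476, 565, 943]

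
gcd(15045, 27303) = 3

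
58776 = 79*744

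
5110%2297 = 516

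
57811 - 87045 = -29234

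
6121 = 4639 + 1482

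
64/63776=2/1993 ≈ 0.00100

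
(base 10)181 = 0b10110101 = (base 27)6j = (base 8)265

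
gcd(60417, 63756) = 63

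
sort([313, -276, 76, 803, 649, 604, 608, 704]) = [-276, 76, 313, 604, 608, 649, 704, 803]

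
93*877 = 81561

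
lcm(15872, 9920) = 79360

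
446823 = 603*741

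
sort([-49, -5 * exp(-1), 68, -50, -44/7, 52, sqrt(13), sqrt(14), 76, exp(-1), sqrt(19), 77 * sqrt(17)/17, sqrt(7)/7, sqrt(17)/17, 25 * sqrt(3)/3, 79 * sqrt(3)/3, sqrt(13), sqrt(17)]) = [-50, -49, -44/7, -5 * exp(-1), sqrt(17)/17, exp(-1), sqrt(7)/7, sqrt(13), sqrt(13), sqrt(14), sqrt(17), sqrt(19), 25 * sqrt(3)/3, 77 * sqrt(17)/17, 79 * sqrt(3)/3, 52, 68, 76]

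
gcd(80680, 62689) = 1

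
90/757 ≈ 0.119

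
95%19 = 0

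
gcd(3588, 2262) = 78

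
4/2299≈0.00174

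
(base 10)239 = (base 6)1035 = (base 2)11101111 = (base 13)155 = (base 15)10e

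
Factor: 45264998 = 2^1*29^1*103^1*7577^1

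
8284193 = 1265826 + 7018367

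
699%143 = 127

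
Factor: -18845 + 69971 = 2^1 * 3^1 * 8521^1 = 51126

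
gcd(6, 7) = 1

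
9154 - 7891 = 1263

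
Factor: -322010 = -1 * 2^1 * 5^1 * 13^1 * 2477^1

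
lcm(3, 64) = 192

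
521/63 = 8 + 17/63 ≈ 8.27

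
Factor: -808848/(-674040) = 2^1 * 3^1 * 5^(-1) = 6/5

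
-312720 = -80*3909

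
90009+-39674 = 50335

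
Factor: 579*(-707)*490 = -1*2^1*3^1*5^1*7^3*101^1*193^1 = -200582970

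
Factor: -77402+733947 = 5^1 * 19^1 * 6911^1 = 656545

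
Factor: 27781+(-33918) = -1*17^1*19^2 = -6137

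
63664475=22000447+41664028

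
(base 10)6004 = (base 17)13d3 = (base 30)6k4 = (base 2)1011101110100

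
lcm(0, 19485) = 0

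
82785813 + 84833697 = 167619510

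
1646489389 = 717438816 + 929050573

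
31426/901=34+792/901 ≈ 34.88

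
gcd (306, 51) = 51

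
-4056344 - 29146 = -4085490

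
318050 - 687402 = -369352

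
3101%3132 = 3101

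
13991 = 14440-449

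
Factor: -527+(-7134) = -1 * 47^1 * 163^1 = -7661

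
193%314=193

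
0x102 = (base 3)100120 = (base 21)c6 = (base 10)258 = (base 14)146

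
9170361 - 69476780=-60306419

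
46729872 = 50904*918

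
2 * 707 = 1414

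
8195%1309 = 341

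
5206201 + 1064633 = 6270834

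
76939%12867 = 12604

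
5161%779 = 487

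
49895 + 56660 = 106555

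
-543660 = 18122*(-30)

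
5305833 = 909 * 5837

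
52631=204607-151976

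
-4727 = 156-4883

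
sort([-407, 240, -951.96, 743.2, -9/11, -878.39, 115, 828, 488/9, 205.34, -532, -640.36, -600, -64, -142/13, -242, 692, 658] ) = [-951.96, -878.39, -640.36, -600, -532, -407, -242, -64, -142/13, -9/11, 488/9, 115, 205.34, 240, 658, 692, 743.2, 828] 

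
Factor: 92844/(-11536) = -1*2^(-2)*3^2*7^(-1)*103^(-1)*2579^1 = -23211/2884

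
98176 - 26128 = 72048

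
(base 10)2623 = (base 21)5jj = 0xa3f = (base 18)81d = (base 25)44n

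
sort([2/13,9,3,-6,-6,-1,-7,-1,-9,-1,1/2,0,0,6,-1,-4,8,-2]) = [-9,-7,-6,-6,-4,-2,-1,-1,-1,-1,0,0,2/13,1/2,3,6,8,9]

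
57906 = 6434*9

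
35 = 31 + 4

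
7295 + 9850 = 17145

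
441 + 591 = 1032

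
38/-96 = -19/48 ≈ -0.396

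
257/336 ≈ 0.765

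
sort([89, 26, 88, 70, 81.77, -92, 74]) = [-92, 26, 70, 74, 81.77, 88, 89]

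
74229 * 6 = 445374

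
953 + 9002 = 9955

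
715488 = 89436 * 8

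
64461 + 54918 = 119379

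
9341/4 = 2335+1/4 = 2335.25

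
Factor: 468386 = 2^1*234193^1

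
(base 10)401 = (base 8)621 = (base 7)1112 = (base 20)101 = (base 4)12101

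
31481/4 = 7870 + 1/4 = 7870.25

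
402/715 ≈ 0.562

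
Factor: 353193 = 3^1*117731^1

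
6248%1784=896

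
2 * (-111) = -222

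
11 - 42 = -31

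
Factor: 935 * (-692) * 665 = -1 * 2^2 * 5^2 * 7^1 * 11^1 * 17^1 * 19^1 * 173^1 = -430268300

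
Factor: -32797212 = -1 * 2^2 * 3^1 * 7^1 * 41^1 * 89^1 * 107^1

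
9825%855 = 420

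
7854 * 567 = 4453218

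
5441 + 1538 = 6979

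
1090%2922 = 1090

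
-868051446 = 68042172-936093618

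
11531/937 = 12+287/937 ≈ 12.31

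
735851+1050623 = 1786474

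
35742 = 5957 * 6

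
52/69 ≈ 0.754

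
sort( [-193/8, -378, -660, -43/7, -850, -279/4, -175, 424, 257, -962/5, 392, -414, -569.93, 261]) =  [-850, -660, -569.93, -414, -378, -962/5, -175, -279/4, -193/8, -43/7, 257, 261, 392, 424]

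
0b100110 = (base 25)1d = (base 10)38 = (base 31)17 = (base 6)102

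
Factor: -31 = -1 * 31^1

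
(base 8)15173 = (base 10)6779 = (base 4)1221323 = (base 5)204104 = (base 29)81m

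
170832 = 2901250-2730418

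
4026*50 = 201300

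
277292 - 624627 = -347335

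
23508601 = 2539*9259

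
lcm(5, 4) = 20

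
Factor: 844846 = 2^1 * 41^1 * 10303^1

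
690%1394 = 690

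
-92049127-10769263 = -102818390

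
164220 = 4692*35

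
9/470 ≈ 0.0191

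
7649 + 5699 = 13348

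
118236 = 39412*3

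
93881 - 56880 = 37001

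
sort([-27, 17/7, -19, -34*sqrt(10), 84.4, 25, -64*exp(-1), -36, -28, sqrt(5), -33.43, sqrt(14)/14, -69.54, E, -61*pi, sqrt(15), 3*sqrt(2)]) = [-61*pi, -34*sqrt(10), -69.54, -36, -33.43, -28, -27, -64*exp(-1), -19, sqrt(14)/14, sqrt(5), 17/7, E, sqrt(15), 3*sqrt(2), 25, 84.4]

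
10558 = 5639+4919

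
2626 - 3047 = -421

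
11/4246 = 1/386 ≈ 0.00259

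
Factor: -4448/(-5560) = 2^2 * 5^(-1) = 4/5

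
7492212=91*82332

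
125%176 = 125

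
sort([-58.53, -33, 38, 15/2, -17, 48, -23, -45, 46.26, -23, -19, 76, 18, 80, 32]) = [-58.53, -45, -33, -23, -23, -19, -17, 15/2, 18, 32, 38, 46.26, 48, 76, 80]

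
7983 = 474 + 7509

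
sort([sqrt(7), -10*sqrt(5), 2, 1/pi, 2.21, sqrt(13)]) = [-10*sqrt(5), 1/pi, 2, 2.21, sqrt(7), sqrt(13)]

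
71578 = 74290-2712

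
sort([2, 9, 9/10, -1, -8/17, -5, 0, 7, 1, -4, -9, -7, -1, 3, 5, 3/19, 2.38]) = [-9, -7, -5, -4, -1, -1, -8/17, 0, 3/19, 9/10, 1, 2, 2.38, 3, 5, 7, 9]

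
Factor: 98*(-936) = -1*2^4*3^2*7^2*13^1 = -91728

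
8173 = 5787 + 2386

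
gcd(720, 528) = 48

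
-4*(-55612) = 222448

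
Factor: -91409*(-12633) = 3^1*17^1*19^1*283^1*4211^1 = 1154769897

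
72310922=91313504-19002582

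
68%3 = 2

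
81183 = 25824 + 55359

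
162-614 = -452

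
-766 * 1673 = -1281518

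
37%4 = 1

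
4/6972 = 1/1743 ≈ 0.000574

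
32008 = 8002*4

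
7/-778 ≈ -0.00900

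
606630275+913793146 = 1520423421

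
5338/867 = 6 + 8/51 ≈ 6.16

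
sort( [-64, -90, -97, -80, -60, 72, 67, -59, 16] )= [-97, -90, -80, -64, -60, -59, 16, 67, 72] 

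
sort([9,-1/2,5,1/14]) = [-1/2,1/14,5,9]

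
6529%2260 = 2009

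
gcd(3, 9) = 3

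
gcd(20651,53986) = 1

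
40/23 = 1 + 17/23 ≈ 1.74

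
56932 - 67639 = -10707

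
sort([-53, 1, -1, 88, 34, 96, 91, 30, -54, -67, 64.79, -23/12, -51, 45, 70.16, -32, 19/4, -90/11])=[-67, -54, -53, -51, -32, -90/11, -23/12, -1, 1, 19/4, 30, 34, 45, 64.79, 70.16, 88, 91, 96]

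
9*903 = 8127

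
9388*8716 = 81825808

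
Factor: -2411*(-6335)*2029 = 5^1*7^1*181^1*2029^1*2411^1 = 30990306865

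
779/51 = 15 + 14/51 ≈ 15.27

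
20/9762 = 10/4881 ≈ 0.00205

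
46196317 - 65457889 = -19261572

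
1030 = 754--276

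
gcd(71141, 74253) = 1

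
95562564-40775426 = 54787138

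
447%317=130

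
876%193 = 104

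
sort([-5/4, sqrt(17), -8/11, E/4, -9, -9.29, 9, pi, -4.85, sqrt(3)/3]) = [-9.29, -9, -4.85, -5/4, -8/11, sqrt(3)/3, E/4, pi, sqrt(17), 9]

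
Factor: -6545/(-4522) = 2^(-1)*5^1*11^1*19^(-1) = 55/38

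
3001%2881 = 120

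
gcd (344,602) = 86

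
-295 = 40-335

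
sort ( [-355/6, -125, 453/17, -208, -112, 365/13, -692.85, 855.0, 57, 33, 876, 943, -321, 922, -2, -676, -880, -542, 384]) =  [-880, -692.85, -676, -542, -321, -208, -125, -112, -355/6, -2, 453/17, 365/13, 33, 57, 384, 855.0, 876, 922, 943]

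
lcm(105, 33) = 1155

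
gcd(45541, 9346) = 1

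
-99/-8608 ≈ 0.0115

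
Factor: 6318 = 2^1 * 3^5 * 13^1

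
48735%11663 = 2083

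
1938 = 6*323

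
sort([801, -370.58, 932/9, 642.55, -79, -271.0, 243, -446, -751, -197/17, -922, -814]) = [-922, -814, -751, -446, -370.58, -271.0, -79, -197/17, 932/9, 243, 642.55, 801]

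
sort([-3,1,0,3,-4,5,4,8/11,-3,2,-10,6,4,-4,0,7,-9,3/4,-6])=[-10,-9,-6,-4,-4,-3,-3,0,0,8/11,3/4,1,2,3,4,4,5,6,7]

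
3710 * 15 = 55650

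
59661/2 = 29830 + 1/2 = 29830.50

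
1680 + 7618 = 9298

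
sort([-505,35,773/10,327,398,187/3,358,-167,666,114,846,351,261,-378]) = [-505,-378,-167,35,187/3,773/10,114,261,327,351,358,398,666,846]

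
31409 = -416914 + 448323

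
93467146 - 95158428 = -1691282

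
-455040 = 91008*(-5)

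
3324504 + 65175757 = 68500261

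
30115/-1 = -30115 = -30115.00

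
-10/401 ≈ -0.0249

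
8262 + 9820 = 18082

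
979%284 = 127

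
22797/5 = 4559 + 2/5 = 4559.40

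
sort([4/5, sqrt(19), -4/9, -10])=[-10, -4/9, 4/5, sqrt(19)]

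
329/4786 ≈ 0.0687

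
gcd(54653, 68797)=1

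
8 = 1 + 7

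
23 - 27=-4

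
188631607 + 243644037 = 432275644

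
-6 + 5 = -1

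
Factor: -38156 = -1*2^2*9539^1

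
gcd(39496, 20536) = 8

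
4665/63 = 74 + 1/21 ≈ 74.05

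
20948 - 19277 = 1671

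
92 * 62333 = 5734636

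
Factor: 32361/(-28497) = -1*59^(-1)*67^1 = -67/59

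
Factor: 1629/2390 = 2^(-1) * 3^2 * 5^(-1) * 181^1 * 239^(-1)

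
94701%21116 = 10237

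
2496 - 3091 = -595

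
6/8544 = 1/1424 ≈ 0.000702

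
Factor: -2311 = -1 * 2311^1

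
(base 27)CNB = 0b10010010100100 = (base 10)9380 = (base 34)83U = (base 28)BR0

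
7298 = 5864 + 1434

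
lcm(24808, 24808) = 24808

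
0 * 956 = 0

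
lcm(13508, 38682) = 851004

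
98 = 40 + 58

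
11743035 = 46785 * 251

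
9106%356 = 206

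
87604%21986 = 21646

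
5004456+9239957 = 14244413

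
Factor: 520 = 2^3 * 5^1 * 13^1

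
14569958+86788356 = 101358314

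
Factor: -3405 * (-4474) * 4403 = 2^1 * 3^1 * 5^1 * 7^1 * 17^1 * 37^1 * 227^1 * 2237^1 = 67075169910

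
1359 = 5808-4449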